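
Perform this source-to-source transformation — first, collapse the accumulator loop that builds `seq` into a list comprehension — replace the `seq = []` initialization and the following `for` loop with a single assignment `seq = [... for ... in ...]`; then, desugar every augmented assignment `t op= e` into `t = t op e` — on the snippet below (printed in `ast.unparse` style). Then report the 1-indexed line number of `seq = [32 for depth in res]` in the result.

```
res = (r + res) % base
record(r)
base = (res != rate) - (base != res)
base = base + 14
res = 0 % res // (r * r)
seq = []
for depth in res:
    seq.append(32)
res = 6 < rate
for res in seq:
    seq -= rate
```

Transformed code:
res = (r + res) % base
record(r)
base = (res != rate) - (base != res)
base = base + 14
res = 0 % res // (r * r)
seq = [32 for depth in res]
res = 6 < rate
for res in seq:
    seq = seq - rate

6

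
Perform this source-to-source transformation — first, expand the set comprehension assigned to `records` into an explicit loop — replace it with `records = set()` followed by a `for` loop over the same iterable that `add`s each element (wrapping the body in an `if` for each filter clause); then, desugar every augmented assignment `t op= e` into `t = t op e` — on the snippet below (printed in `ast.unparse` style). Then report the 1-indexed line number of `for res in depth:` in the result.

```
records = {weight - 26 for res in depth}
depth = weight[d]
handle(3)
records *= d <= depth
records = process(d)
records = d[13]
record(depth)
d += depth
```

2

Transformed code:
records = set()
for res in depth:
    records.add(weight - 26)
depth = weight[d]
handle(3)
records = records * (d <= depth)
records = process(d)
records = d[13]
record(depth)
d = d + depth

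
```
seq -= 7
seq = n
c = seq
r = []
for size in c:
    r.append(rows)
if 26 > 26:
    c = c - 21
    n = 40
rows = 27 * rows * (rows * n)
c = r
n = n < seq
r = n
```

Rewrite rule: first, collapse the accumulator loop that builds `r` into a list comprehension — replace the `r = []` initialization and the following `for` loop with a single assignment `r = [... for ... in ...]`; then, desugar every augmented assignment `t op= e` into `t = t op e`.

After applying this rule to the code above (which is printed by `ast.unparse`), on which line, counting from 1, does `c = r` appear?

9

Transformed code:
seq = seq - 7
seq = n
c = seq
r = [rows for size in c]
if 26 > 26:
    c = c - 21
    n = 40
rows = 27 * rows * (rows * n)
c = r
n = n < seq
r = n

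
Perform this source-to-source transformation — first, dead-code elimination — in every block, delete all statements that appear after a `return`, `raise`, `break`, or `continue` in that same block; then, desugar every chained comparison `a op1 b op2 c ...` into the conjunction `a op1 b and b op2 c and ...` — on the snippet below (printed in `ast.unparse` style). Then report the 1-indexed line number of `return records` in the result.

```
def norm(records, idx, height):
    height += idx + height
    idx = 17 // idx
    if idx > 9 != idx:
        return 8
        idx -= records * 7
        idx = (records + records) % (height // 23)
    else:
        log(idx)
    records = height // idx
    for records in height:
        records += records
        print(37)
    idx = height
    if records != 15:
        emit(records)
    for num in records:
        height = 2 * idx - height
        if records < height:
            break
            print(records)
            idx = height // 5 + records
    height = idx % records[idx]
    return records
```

Transformed code:
def norm(records, idx, height):
    height += idx + height
    idx = 17 // idx
    if idx > 9 and 9 != idx:
        return 8
    else:
        log(idx)
    records = height // idx
    for records in height:
        records += records
        print(37)
    idx = height
    if records != 15:
        emit(records)
    for num in records:
        height = 2 * idx - height
        if records < height:
            break
    height = idx % records[idx]
    return records

20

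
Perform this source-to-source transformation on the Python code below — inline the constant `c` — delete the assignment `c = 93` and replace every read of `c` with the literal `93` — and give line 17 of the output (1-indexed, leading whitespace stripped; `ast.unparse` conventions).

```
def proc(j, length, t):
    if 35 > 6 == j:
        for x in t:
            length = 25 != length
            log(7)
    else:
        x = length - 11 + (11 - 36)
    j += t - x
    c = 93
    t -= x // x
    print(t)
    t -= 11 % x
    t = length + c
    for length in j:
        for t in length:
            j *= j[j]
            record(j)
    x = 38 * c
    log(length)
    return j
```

Transformed code:
def proc(j, length, t):
    if 35 > 6 == j:
        for x in t:
            length = 25 != length
            log(7)
    else:
        x = length - 11 + (11 - 36)
    j += t - x
    t -= x // x
    print(t)
    t -= 11 % x
    t = length + 93
    for length in j:
        for t in length:
            j *= j[j]
            record(j)
    x = 38 * 93
    log(length)
    return j

x = 38 * 93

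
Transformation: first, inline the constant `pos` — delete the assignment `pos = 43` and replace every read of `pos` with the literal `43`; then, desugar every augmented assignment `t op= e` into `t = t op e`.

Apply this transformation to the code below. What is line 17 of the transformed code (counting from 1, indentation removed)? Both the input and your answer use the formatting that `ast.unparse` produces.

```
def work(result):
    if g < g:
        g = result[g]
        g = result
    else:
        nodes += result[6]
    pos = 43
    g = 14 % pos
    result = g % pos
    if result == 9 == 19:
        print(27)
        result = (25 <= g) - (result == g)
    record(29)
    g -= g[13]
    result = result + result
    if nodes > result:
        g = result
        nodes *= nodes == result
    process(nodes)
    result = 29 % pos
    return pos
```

Transformed code:
def work(result):
    if g < g:
        g = result[g]
        g = result
    else:
        nodes = nodes + result[6]
    g = 14 % 43
    result = g % 43
    if result == 9 == 19:
        print(27)
        result = (25 <= g) - (result == g)
    record(29)
    g = g - g[13]
    result = result + result
    if nodes > result:
        g = result
        nodes = nodes * (nodes == result)
    process(nodes)
    result = 29 % 43
    return 43

nodes = nodes * (nodes == result)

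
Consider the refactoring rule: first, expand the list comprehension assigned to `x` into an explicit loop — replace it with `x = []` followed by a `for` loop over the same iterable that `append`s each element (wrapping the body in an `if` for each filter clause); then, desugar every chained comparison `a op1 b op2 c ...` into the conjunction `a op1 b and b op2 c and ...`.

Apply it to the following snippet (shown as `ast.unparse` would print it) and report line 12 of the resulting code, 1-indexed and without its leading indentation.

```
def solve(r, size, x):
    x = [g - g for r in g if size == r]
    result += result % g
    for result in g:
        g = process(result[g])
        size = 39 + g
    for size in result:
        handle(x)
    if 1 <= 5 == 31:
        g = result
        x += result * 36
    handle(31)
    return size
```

if 1 <= 5 and 5 == 31:

Transformed code:
def solve(r, size, x):
    x = []
    for r in g:
        if size == r:
            x.append(g - g)
    result += result % g
    for result in g:
        g = process(result[g])
        size = 39 + g
    for size in result:
        handle(x)
    if 1 <= 5 and 5 == 31:
        g = result
        x += result * 36
    handle(31)
    return size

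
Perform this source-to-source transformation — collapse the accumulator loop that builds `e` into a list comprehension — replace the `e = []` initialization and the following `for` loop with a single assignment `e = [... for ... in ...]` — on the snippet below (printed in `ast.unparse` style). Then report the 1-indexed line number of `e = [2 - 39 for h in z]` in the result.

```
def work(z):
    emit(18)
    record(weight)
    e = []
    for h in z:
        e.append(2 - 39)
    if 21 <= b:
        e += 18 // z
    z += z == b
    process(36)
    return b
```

Transformed code:
def work(z):
    emit(18)
    record(weight)
    e = [2 - 39 for h in z]
    if 21 <= b:
        e += 18 // z
    z += z == b
    process(36)
    return b

4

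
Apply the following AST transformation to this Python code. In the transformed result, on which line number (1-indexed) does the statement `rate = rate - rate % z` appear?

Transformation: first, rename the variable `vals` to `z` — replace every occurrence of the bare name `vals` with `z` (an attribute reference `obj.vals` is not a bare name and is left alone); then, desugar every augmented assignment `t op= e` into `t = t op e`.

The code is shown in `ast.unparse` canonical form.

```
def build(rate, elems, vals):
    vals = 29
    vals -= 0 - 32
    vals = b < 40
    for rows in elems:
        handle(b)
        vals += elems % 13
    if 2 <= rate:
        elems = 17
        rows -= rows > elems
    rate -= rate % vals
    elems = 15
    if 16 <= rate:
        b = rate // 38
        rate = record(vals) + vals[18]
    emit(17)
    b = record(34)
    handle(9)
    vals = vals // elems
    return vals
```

11

Transformed code:
def build(rate, elems, z):
    z = 29
    z = z - (0 - 32)
    z = b < 40
    for rows in elems:
        handle(b)
        z = z + elems % 13
    if 2 <= rate:
        elems = 17
        rows = rows - (rows > elems)
    rate = rate - rate % z
    elems = 15
    if 16 <= rate:
        b = rate // 38
        rate = record(z) + z[18]
    emit(17)
    b = record(34)
    handle(9)
    z = z // elems
    return z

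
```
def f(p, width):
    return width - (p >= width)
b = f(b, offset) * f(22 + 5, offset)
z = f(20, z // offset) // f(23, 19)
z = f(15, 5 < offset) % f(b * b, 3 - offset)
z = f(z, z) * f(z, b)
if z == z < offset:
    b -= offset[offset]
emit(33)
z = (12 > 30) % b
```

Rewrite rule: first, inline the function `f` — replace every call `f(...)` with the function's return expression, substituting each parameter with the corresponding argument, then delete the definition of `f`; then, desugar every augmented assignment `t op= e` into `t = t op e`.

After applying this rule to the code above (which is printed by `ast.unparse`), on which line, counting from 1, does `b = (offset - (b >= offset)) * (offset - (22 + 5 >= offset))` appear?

1

Transformed code:
b = (offset - (b >= offset)) * (offset - (22 + 5 >= offset))
z = (z // offset - (20 >= z // offset)) // (19 - (23 >= 19))
z = ((5 < offset) - (15 >= (5 < offset))) % (3 - offset - (b * b >= 3 - offset))
z = (z - (z >= z)) * (b - (z >= b))
if z == z < offset:
    b = b - offset[offset]
emit(33)
z = (12 > 30) % b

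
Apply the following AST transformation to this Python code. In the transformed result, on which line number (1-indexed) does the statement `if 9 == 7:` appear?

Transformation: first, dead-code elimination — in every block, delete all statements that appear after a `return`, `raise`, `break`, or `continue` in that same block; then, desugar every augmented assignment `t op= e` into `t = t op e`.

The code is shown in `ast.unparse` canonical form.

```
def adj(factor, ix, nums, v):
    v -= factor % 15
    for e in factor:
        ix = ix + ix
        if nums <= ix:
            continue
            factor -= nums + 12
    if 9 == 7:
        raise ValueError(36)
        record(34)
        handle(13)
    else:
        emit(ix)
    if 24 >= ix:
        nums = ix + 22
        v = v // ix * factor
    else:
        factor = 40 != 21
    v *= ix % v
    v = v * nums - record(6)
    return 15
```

Transformed code:
def adj(factor, ix, nums, v):
    v = v - factor % 15
    for e in factor:
        ix = ix + ix
        if nums <= ix:
            continue
    if 9 == 7:
        raise ValueError(36)
    else:
        emit(ix)
    if 24 >= ix:
        nums = ix + 22
        v = v // ix * factor
    else:
        factor = 40 != 21
    v = v * (ix % v)
    v = v * nums - record(6)
    return 15

7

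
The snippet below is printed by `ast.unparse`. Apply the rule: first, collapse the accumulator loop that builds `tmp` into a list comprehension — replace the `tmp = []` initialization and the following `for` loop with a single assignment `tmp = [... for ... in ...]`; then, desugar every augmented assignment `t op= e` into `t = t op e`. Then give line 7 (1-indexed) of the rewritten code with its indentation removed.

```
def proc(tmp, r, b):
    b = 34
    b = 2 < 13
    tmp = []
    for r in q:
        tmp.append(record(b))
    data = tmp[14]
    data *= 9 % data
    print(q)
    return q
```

Transformed code:
def proc(tmp, r, b):
    b = 34
    b = 2 < 13
    tmp = [record(b) for r in q]
    data = tmp[14]
    data = data * (9 % data)
    print(q)
    return q

print(q)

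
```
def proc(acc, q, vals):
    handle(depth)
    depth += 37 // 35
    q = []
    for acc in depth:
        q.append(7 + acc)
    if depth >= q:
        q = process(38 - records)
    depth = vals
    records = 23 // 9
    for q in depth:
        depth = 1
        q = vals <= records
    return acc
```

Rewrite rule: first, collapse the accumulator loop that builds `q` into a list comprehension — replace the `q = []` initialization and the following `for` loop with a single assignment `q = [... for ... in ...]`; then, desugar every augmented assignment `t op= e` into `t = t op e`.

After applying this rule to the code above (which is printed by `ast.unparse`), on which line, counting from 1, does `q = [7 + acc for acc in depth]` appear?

4

Transformed code:
def proc(acc, q, vals):
    handle(depth)
    depth = depth + 37 // 35
    q = [7 + acc for acc in depth]
    if depth >= q:
        q = process(38 - records)
    depth = vals
    records = 23 // 9
    for q in depth:
        depth = 1
        q = vals <= records
    return acc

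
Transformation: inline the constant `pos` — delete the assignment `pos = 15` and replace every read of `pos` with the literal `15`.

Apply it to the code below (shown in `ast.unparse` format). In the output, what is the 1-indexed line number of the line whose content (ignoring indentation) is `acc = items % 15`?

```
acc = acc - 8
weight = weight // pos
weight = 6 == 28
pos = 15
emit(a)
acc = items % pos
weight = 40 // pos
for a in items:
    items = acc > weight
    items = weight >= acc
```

5

Transformed code:
acc = acc - 8
weight = weight // 15
weight = 6 == 28
emit(a)
acc = items % 15
weight = 40 // 15
for a in items:
    items = acc > weight
    items = weight >= acc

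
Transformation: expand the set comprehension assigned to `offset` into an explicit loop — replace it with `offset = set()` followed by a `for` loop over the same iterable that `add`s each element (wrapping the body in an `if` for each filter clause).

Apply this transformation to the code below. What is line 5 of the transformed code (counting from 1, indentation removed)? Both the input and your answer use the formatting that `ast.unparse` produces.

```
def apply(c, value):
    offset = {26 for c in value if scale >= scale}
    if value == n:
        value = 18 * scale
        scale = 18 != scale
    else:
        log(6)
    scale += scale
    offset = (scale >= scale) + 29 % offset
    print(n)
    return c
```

offset.add(26)

Transformed code:
def apply(c, value):
    offset = set()
    for c in value:
        if scale >= scale:
            offset.add(26)
    if value == n:
        value = 18 * scale
        scale = 18 != scale
    else:
        log(6)
    scale += scale
    offset = (scale >= scale) + 29 % offset
    print(n)
    return c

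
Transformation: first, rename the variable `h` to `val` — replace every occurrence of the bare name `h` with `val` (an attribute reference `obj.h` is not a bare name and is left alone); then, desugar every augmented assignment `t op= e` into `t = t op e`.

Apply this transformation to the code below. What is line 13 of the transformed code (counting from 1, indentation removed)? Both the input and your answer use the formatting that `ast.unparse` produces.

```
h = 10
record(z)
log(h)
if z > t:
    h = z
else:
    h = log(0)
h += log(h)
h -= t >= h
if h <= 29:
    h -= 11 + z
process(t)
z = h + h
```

Transformed code:
val = 10
record(z)
log(val)
if z > t:
    val = z
else:
    val = log(0)
val = val + log(val)
val = val - (t >= val)
if val <= 29:
    val = val - (11 + z)
process(t)
z = val + val

z = val + val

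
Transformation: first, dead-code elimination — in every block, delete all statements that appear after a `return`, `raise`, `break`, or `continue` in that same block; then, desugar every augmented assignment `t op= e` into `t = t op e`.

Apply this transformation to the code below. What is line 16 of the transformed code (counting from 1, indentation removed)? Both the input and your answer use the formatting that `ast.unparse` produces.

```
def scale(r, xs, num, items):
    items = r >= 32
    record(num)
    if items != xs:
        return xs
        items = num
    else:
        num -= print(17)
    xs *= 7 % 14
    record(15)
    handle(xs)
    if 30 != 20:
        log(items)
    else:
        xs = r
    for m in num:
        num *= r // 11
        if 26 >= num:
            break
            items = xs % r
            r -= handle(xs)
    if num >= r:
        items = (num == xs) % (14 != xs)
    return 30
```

num = num * (r // 11)

Transformed code:
def scale(r, xs, num, items):
    items = r >= 32
    record(num)
    if items != xs:
        return xs
    else:
        num = num - print(17)
    xs = xs * (7 % 14)
    record(15)
    handle(xs)
    if 30 != 20:
        log(items)
    else:
        xs = r
    for m in num:
        num = num * (r // 11)
        if 26 >= num:
            break
    if num >= r:
        items = (num == xs) % (14 != xs)
    return 30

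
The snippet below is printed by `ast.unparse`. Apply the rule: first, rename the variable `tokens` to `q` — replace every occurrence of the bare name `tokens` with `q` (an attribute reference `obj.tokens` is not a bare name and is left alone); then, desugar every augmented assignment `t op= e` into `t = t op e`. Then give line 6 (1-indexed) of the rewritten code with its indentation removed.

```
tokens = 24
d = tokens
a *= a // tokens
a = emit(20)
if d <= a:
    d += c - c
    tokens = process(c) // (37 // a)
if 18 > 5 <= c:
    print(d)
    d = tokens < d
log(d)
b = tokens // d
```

Transformed code:
q = 24
d = q
a = a * (a // q)
a = emit(20)
if d <= a:
    d = d + (c - c)
    q = process(c) // (37 // a)
if 18 > 5 <= c:
    print(d)
    d = q < d
log(d)
b = q // d

d = d + (c - c)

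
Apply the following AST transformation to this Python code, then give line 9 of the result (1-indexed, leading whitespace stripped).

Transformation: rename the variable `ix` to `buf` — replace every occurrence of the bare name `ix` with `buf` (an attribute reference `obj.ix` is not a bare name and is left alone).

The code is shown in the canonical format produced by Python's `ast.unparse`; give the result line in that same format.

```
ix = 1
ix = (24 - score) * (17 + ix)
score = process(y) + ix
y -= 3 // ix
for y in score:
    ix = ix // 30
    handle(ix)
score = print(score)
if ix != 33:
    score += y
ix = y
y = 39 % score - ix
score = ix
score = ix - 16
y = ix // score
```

if buf != 33:

Transformed code:
buf = 1
buf = (24 - score) * (17 + buf)
score = process(y) + buf
y -= 3 // buf
for y in score:
    buf = buf // 30
    handle(buf)
score = print(score)
if buf != 33:
    score += y
buf = y
y = 39 % score - buf
score = buf
score = buf - 16
y = buf // score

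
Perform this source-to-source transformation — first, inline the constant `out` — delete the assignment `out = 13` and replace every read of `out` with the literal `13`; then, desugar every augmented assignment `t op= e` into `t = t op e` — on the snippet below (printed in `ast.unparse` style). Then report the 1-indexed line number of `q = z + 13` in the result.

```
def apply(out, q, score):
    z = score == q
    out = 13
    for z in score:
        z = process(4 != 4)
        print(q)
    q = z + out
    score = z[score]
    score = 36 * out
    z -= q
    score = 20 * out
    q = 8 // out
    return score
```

6

Transformed code:
def apply(out, q, score):
    z = score == q
    for z in score:
        z = process(4 != 4)
        print(q)
    q = z + 13
    score = z[score]
    score = 36 * 13
    z = z - q
    score = 20 * 13
    q = 8 // 13
    return score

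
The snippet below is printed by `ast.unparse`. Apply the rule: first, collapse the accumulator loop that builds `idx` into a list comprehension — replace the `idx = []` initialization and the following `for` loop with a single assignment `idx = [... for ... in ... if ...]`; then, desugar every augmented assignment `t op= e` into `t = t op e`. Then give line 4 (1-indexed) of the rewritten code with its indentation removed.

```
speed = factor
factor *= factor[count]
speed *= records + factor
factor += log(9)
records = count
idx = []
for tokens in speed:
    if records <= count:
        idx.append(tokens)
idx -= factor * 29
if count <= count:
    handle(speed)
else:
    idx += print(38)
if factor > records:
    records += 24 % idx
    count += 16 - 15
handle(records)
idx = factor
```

factor = factor + log(9)

Transformed code:
speed = factor
factor = factor * factor[count]
speed = speed * (records + factor)
factor = factor + log(9)
records = count
idx = [tokens for tokens in speed if records <= count]
idx = idx - factor * 29
if count <= count:
    handle(speed)
else:
    idx = idx + print(38)
if factor > records:
    records = records + 24 % idx
    count = count + (16 - 15)
handle(records)
idx = factor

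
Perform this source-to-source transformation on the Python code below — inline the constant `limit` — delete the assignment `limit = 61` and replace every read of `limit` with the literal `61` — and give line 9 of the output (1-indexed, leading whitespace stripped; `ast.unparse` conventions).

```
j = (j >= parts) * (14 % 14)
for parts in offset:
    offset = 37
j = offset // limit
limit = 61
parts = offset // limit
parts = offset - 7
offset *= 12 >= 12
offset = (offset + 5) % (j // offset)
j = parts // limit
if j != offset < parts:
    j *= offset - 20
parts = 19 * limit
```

Transformed code:
j = (j >= parts) * (14 % 14)
for parts in offset:
    offset = 37
j = offset // 61
parts = offset // 61
parts = offset - 7
offset *= 12 >= 12
offset = (offset + 5) % (j // offset)
j = parts // 61
if j != offset < parts:
    j *= offset - 20
parts = 19 * 61

j = parts // 61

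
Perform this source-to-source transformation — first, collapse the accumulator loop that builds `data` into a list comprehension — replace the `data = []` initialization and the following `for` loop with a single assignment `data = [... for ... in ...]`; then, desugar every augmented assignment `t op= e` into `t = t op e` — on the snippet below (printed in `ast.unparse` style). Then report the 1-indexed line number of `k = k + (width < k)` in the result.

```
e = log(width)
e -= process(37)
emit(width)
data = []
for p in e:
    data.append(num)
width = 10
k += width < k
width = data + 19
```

6

Transformed code:
e = log(width)
e = e - process(37)
emit(width)
data = [num for p in e]
width = 10
k = k + (width < k)
width = data + 19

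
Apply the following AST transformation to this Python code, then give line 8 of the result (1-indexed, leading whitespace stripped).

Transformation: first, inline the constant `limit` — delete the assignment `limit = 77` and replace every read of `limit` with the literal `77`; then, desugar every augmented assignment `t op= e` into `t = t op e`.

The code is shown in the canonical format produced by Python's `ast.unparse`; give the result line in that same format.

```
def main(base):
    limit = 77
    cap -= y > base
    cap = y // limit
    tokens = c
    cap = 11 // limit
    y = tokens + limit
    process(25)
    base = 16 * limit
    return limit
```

Transformed code:
def main(base):
    cap = cap - (y > base)
    cap = y // 77
    tokens = c
    cap = 11 // 77
    y = tokens + 77
    process(25)
    base = 16 * 77
    return 77

base = 16 * 77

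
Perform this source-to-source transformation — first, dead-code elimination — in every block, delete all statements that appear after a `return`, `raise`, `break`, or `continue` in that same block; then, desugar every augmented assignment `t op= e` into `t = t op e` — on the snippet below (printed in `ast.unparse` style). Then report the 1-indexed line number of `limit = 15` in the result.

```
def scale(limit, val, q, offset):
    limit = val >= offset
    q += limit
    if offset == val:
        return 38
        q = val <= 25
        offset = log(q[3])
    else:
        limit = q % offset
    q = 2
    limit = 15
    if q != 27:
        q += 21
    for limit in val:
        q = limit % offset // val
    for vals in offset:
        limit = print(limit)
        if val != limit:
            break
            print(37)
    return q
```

9

Transformed code:
def scale(limit, val, q, offset):
    limit = val >= offset
    q = q + limit
    if offset == val:
        return 38
    else:
        limit = q % offset
    q = 2
    limit = 15
    if q != 27:
        q = q + 21
    for limit in val:
        q = limit % offset // val
    for vals in offset:
        limit = print(limit)
        if val != limit:
            break
    return q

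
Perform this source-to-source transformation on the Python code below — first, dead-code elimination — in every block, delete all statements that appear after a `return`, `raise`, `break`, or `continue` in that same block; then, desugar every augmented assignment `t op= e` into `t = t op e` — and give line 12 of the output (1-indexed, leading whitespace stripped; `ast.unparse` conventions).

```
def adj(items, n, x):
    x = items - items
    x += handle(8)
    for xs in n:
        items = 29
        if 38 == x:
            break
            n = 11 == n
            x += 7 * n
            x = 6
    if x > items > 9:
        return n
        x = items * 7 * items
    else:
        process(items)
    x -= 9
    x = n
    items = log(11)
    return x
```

Transformed code:
def adj(items, n, x):
    x = items - items
    x = x + handle(8)
    for xs in n:
        items = 29
        if 38 == x:
            break
    if x > items > 9:
        return n
    else:
        process(items)
    x = x - 9
    x = n
    items = log(11)
    return x

x = x - 9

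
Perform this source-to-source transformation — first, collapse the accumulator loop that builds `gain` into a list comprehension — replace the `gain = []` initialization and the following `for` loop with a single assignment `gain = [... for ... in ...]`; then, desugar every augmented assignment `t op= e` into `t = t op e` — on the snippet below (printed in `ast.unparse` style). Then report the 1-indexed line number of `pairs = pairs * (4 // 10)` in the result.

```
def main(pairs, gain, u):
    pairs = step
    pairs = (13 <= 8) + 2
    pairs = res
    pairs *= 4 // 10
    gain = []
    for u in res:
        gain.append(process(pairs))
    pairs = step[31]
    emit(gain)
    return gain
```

5

Transformed code:
def main(pairs, gain, u):
    pairs = step
    pairs = (13 <= 8) + 2
    pairs = res
    pairs = pairs * (4 // 10)
    gain = [process(pairs) for u in res]
    pairs = step[31]
    emit(gain)
    return gain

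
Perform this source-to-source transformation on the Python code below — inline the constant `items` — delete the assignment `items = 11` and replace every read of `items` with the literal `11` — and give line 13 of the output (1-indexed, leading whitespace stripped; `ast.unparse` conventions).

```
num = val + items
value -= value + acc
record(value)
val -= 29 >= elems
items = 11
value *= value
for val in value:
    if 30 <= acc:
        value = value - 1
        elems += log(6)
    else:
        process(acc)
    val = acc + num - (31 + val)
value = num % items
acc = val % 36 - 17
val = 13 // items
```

Transformed code:
num = val + 11
value -= value + acc
record(value)
val -= 29 >= elems
value *= value
for val in value:
    if 30 <= acc:
        value = value - 1
        elems += log(6)
    else:
        process(acc)
    val = acc + num - (31 + val)
value = num % 11
acc = val % 36 - 17
val = 13 // 11

value = num % 11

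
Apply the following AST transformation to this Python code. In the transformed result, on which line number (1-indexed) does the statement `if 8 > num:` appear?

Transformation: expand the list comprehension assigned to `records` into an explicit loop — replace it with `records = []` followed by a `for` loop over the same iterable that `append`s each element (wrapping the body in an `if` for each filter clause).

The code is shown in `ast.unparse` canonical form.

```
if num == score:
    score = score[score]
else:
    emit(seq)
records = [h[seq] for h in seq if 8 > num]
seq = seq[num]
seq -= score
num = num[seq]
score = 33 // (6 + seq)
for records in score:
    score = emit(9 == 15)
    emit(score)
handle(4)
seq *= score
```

7

Transformed code:
if num == score:
    score = score[score]
else:
    emit(seq)
records = []
for h in seq:
    if 8 > num:
        records.append(h[seq])
seq = seq[num]
seq -= score
num = num[seq]
score = 33 // (6 + seq)
for records in score:
    score = emit(9 == 15)
    emit(score)
handle(4)
seq *= score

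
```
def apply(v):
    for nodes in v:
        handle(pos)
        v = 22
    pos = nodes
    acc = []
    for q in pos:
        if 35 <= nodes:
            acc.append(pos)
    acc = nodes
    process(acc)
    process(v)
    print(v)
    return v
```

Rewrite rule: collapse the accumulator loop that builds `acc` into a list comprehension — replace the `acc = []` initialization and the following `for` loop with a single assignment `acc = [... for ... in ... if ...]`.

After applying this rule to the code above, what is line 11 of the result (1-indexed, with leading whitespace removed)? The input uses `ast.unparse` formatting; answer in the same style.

return v

Transformed code:
def apply(v):
    for nodes in v:
        handle(pos)
        v = 22
    pos = nodes
    acc = [pos for q in pos if 35 <= nodes]
    acc = nodes
    process(acc)
    process(v)
    print(v)
    return v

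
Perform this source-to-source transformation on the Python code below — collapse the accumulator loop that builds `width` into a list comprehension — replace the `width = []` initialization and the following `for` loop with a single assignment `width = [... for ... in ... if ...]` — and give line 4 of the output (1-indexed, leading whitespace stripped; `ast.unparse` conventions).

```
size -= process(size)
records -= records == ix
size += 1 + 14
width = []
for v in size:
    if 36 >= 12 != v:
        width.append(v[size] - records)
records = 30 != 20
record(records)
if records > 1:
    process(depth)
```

Transformed code:
size -= process(size)
records -= records == ix
size += 1 + 14
width = [v[size] - records for v in size if 36 >= 12 != v]
records = 30 != 20
record(records)
if records > 1:
    process(depth)

width = [v[size] - records for v in size if 36 >= 12 != v]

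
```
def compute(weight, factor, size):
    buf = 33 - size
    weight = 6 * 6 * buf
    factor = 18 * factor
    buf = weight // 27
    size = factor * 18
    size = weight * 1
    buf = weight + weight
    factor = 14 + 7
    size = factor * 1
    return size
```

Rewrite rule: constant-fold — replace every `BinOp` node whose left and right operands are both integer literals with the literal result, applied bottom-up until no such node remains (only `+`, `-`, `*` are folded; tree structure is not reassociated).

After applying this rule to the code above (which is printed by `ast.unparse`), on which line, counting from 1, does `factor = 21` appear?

Transformed code:
def compute(weight, factor, size):
    buf = 33 - size
    weight = 36 * buf
    factor = 18 * factor
    buf = weight // 27
    size = factor * 18
    size = weight * 1
    buf = weight + weight
    factor = 21
    size = factor * 1
    return size

9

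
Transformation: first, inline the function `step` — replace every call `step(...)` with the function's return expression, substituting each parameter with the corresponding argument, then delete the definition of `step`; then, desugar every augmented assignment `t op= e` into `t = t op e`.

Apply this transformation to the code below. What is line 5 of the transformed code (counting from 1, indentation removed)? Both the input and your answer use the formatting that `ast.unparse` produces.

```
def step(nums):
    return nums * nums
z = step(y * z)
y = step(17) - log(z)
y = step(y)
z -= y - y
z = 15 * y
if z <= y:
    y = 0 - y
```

Transformed code:
z = y * z * (y * z)
y = 17 * 17 - log(z)
y = y * y
z = z - (y - y)
z = 15 * y
if z <= y:
    y = 0 - y

z = 15 * y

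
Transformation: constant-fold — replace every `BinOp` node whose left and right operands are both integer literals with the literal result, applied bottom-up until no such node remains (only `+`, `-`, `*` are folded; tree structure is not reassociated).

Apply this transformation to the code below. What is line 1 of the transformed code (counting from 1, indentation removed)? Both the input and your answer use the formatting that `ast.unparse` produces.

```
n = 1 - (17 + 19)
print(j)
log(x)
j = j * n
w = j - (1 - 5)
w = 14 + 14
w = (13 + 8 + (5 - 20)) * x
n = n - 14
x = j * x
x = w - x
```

n = -35

Transformed code:
n = -35
print(j)
log(x)
j = j * n
w = j - -4
w = 28
w = 6 * x
n = n - 14
x = j * x
x = w - x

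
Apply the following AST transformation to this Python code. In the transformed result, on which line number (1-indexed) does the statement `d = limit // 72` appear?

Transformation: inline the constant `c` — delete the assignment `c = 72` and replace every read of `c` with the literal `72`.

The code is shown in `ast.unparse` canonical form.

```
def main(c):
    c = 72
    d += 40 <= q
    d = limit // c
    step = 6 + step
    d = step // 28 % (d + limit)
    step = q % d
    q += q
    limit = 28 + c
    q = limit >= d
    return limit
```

3

Transformed code:
def main(c):
    d += 40 <= q
    d = limit // 72
    step = 6 + step
    d = step // 28 % (d + limit)
    step = q % d
    q += q
    limit = 28 + 72
    q = limit >= d
    return limit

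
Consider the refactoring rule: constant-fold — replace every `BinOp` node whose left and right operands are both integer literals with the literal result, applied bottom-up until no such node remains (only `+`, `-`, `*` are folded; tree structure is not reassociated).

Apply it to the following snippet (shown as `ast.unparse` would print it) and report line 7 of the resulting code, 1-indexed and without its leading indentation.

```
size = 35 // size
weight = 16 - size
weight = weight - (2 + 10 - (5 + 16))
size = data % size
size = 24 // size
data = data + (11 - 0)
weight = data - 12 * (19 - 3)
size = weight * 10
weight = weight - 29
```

Transformed code:
size = 35 // size
weight = 16 - size
weight = weight - -9
size = data % size
size = 24 // size
data = data + 11
weight = data - 192
size = weight * 10
weight = weight - 29

weight = data - 192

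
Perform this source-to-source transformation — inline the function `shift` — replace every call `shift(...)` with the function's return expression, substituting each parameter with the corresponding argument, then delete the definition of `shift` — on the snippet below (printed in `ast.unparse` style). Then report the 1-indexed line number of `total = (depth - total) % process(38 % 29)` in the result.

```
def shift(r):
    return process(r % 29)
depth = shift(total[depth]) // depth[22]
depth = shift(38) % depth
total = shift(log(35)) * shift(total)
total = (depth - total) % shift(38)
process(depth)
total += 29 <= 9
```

4

Transformed code:
depth = process(total[depth] % 29) // depth[22]
depth = process(38 % 29) % depth
total = process(log(35) % 29) * process(total % 29)
total = (depth - total) % process(38 % 29)
process(depth)
total += 29 <= 9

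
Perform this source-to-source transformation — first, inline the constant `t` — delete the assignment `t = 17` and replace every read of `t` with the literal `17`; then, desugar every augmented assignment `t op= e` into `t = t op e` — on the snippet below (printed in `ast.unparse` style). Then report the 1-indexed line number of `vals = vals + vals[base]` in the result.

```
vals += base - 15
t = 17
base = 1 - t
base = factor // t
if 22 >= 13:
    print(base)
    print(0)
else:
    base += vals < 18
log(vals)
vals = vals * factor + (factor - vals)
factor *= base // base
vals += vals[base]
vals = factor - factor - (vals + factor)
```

Transformed code:
vals = vals + (base - 15)
base = 1 - 17
base = factor // 17
if 22 >= 13:
    print(base)
    print(0)
else:
    base = base + (vals < 18)
log(vals)
vals = vals * factor + (factor - vals)
factor = factor * (base // base)
vals = vals + vals[base]
vals = factor - factor - (vals + factor)

12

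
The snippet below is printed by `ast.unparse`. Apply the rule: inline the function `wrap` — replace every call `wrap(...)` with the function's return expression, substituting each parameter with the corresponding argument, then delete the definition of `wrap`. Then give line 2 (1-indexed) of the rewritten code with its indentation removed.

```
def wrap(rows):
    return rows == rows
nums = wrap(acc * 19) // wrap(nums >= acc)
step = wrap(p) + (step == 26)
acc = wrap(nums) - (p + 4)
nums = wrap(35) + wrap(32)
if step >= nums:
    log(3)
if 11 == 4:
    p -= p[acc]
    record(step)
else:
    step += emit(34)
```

Transformed code:
nums = (acc * 19 == acc * 19) // ((nums >= acc) == (nums >= acc))
step = (p == p) + (step == 26)
acc = (nums == nums) - (p + 4)
nums = (35 == 35) + (32 == 32)
if step >= nums:
    log(3)
if 11 == 4:
    p -= p[acc]
    record(step)
else:
    step += emit(34)

step = (p == p) + (step == 26)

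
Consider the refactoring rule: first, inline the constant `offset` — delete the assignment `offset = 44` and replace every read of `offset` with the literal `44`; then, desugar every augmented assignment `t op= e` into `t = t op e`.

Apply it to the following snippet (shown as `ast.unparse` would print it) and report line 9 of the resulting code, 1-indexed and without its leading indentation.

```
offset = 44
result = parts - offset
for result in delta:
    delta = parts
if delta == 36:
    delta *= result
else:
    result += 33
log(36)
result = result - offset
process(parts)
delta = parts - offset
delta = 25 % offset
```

Transformed code:
result = parts - 44
for result in delta:
    delta = parts
if delta == 36:
    delta = delta * result
else:
    result = result + 33
log(36)
result = result - 44
process(parts)
delta = parts - 44
delta = 25 % 44

result = result - 44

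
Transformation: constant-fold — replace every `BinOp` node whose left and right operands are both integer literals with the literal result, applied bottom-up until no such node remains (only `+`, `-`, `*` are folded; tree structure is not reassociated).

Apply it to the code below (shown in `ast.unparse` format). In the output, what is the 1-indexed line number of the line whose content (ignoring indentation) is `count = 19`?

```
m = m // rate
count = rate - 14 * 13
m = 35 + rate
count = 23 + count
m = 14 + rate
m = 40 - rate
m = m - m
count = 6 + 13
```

8

Transformed code:
m = m // rate
count = rate - 182
m = 35 + rate
count = 23 + count
m = 14 + rate
m = 40 - rate
m = m - m
count = 19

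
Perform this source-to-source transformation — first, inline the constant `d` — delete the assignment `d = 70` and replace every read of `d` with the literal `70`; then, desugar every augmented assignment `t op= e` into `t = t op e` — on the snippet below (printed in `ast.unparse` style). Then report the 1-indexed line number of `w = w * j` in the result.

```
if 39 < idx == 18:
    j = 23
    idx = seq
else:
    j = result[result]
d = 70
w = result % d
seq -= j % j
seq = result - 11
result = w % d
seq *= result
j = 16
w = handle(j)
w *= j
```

13

Transformed code:
if 39 < idx == 18:
    j = 23
    idx = seq
else:
    j = result[result]
w = result % 70
seq = seq - j % j
seq = result - 11
result = w % 70
seq = seq * result
j = 16
w = handle(j)
w = w * j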